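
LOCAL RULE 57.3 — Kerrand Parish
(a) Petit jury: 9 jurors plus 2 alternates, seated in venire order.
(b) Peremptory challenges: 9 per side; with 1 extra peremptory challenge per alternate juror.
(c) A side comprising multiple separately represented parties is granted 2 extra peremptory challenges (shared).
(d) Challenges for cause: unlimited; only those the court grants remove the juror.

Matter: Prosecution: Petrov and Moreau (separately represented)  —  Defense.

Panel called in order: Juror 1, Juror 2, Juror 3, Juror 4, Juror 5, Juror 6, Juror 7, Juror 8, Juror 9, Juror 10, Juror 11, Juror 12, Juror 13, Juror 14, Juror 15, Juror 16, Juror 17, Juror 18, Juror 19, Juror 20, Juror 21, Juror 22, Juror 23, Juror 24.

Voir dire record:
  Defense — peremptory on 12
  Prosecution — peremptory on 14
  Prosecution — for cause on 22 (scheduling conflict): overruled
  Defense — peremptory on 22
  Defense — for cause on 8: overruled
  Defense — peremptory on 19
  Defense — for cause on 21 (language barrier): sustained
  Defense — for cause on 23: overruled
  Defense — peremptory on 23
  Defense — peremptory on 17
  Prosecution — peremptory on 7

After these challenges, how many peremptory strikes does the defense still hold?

Defense allotment: 9 base + 1 × 2 alternates = 11.
Defense peremptories used: #12, #22, #19, #23, #17 — 5 (for-cause on #8, #21, #23 don't count).
Remaining: 11 − 5 = 6.

6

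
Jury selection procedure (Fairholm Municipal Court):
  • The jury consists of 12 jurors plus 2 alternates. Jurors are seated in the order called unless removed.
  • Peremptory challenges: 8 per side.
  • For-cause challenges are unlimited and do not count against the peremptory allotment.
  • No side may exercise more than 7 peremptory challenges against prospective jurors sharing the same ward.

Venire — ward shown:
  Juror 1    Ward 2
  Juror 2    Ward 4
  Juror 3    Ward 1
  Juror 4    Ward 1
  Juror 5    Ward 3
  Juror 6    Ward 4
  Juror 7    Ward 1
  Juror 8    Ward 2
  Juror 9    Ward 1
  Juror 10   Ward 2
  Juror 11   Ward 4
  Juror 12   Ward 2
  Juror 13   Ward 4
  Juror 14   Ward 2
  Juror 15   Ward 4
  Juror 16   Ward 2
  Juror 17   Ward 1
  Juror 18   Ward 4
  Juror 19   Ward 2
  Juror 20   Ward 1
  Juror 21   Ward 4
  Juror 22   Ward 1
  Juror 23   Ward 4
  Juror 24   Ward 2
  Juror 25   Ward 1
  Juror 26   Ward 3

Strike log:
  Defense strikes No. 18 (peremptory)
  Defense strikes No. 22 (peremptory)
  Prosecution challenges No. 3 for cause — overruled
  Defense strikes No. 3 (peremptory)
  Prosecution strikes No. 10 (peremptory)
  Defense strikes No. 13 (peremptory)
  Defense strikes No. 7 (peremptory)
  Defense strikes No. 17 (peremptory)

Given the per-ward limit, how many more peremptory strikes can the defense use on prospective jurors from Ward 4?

Defense peremptories so far: #18, #22, #3, #13, #7, #17 — 6 of 8 used, 2 left overall.
Against Ward 4: #18, #13 — 2 used; per-ward cap 7 leaves 5.
Binding limit: min(2, 5) = 2.

2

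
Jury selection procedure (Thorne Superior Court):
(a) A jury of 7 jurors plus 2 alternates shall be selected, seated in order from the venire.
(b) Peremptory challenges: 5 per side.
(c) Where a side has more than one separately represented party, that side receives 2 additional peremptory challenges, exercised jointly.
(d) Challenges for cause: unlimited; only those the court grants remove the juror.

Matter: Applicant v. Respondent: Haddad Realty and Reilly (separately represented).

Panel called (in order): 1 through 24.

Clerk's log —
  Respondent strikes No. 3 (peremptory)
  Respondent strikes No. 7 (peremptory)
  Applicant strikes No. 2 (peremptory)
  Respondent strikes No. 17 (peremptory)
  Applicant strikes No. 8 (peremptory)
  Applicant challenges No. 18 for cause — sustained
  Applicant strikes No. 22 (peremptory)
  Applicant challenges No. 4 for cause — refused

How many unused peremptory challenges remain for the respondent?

Respondent allotment: 5 base + 2 multi-party = 7.
Respondent peremptories used: #3, #7, #17 — 3.
Remaining: 7 − 3 = 4.

4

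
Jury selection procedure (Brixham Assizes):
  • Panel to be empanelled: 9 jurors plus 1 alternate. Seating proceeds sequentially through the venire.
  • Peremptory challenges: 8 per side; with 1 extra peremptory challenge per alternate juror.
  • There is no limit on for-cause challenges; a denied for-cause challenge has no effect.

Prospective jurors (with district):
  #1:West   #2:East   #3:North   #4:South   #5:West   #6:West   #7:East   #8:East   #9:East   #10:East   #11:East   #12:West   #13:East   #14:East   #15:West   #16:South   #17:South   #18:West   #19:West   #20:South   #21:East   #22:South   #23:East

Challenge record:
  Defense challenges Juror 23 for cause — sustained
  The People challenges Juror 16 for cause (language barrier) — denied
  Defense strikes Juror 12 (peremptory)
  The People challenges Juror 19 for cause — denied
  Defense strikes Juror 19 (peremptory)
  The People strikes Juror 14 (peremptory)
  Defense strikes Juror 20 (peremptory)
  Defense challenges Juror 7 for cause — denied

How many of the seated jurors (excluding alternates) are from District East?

Removed: #12, #14, #19, #20, #23.
Seated jurors 1–9: #1, #2, #3, #4, #5, #6, #7, #8, #9 (alternates #10 not counted).
Of those, in District East: #2, #7, #8, #9 → 4.

4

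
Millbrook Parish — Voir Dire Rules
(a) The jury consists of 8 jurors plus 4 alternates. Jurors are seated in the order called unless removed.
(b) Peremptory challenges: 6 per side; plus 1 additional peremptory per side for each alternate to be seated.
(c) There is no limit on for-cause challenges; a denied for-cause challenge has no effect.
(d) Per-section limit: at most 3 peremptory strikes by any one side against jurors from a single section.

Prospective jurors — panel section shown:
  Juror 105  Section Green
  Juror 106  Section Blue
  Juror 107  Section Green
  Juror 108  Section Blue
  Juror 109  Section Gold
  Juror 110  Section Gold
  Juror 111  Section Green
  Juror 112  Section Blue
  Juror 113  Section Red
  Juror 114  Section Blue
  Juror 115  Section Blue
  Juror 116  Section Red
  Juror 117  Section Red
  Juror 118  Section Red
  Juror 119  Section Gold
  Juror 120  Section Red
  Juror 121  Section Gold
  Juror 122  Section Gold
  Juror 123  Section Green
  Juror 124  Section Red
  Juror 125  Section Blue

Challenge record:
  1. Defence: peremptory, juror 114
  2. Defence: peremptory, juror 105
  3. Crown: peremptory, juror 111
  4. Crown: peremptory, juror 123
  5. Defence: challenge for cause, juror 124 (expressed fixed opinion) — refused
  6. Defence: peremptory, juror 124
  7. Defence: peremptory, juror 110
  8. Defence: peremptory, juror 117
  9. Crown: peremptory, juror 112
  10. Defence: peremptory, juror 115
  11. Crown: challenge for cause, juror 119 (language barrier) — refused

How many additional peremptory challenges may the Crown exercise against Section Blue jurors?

Crown peremptories so far: #111, #123, #112 — 3 of 10 used, 7 left overall.
Against Section Blue: #112 — 1 used; per-section cap 3 leaves 2.
Binding limit: min(7, 2) = 2.

2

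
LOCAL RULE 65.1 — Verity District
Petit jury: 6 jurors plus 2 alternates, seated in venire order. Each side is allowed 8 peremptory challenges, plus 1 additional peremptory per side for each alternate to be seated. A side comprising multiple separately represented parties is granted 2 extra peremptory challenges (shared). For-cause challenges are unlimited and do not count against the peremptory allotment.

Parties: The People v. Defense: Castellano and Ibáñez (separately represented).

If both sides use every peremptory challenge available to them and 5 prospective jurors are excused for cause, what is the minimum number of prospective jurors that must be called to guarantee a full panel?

Seats to fill: 6 + 2 alternates = 8.
Peremptories — The People: 8 + 1×2 = 10; Defense: 8 + 1×2 + 2 = 12; total 22.
For-cause removals: 5.
Minimum venire: 8 + 22 + 5 = 35.

35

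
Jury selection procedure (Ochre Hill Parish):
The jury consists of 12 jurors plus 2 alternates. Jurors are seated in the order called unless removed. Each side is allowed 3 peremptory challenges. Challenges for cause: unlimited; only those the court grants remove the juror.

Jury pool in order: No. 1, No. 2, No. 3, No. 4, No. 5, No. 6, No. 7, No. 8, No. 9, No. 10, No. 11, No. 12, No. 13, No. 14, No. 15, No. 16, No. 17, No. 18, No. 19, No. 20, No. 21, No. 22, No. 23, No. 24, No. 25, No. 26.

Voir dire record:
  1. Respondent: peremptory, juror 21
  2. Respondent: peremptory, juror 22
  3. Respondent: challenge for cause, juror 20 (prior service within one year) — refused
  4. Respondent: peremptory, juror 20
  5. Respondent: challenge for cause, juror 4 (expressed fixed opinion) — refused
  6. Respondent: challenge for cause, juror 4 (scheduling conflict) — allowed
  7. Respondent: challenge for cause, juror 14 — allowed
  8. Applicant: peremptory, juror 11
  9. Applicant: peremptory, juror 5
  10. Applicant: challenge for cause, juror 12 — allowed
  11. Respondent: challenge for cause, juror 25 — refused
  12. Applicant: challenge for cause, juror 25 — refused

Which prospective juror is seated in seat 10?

Removed: #4, #5, #11, #12, #14, #20, #21, #22. (#25 stays — for-cause denied.)
Seating in order: seats 1–12 → #1, #2, #3, #6, #7, #8, #9, #10, #13, #15, #16, #17; alternates → #18, #19.
So seat 10 is #15.

15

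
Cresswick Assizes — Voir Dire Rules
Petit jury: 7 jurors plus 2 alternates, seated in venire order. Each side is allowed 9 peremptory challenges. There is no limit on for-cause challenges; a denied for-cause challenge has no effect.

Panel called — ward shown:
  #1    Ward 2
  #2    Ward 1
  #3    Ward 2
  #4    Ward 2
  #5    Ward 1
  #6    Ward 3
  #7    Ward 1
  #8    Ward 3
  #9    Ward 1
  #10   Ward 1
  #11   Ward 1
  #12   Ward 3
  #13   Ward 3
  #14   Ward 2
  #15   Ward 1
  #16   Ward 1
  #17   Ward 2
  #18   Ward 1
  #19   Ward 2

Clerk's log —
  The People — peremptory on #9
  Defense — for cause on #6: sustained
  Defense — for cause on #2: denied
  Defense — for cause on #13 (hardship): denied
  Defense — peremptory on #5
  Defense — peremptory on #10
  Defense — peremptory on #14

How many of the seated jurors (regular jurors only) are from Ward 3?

Removed: #5, #6, #9, #10, #14.
Seated jurors 1–7: #1, #2, #3, #4, #7, #8, #11 (alternates #12, #13 not counted).
Of those, in Ward 3: #8 → 1.

1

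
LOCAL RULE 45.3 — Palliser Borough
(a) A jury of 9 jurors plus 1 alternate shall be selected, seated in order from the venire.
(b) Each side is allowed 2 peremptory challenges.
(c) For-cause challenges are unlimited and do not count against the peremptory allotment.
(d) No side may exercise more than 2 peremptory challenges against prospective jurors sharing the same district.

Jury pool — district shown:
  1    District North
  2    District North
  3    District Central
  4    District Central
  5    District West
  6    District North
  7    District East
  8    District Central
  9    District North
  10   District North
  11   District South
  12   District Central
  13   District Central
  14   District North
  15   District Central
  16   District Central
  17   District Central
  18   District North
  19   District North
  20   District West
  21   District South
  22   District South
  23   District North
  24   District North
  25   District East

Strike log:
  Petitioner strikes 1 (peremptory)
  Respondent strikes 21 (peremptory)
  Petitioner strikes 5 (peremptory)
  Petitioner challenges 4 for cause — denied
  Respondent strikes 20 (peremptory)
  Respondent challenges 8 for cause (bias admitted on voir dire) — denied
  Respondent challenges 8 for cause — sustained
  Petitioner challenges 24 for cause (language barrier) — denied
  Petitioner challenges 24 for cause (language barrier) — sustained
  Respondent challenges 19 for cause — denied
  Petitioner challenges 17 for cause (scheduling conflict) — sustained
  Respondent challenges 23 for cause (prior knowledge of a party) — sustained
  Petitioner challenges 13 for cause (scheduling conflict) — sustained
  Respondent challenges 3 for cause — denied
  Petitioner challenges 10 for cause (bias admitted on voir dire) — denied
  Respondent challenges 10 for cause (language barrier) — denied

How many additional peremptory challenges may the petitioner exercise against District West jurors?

0

Petitioner peremptories so far: #1, #5 — 2 of 2 used, 0 left overall.
Against District West: #5 — 1 used; per-district cap 2 leaves 1.
Binding limit: min(0, 1) = 0.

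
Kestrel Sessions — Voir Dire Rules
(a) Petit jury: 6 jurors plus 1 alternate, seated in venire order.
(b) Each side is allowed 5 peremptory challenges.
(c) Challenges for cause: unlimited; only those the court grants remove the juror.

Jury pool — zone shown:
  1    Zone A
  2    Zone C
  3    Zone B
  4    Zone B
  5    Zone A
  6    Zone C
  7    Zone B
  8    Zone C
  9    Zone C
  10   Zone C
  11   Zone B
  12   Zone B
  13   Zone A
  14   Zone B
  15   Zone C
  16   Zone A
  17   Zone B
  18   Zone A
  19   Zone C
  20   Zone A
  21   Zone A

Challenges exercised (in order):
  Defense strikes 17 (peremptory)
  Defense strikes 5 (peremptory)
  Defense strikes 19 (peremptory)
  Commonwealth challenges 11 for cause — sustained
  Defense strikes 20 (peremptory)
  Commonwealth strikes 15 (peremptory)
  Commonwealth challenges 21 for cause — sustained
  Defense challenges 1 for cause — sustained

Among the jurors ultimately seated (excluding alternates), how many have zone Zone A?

0

Removed: #1, #5, #11, #15, #17, #19, #20, #21.
Seated jurors 1–6: #2, #3, #4, #6, #7, #8 (alternates #9 not counted).
None of those are in Zone A → 0.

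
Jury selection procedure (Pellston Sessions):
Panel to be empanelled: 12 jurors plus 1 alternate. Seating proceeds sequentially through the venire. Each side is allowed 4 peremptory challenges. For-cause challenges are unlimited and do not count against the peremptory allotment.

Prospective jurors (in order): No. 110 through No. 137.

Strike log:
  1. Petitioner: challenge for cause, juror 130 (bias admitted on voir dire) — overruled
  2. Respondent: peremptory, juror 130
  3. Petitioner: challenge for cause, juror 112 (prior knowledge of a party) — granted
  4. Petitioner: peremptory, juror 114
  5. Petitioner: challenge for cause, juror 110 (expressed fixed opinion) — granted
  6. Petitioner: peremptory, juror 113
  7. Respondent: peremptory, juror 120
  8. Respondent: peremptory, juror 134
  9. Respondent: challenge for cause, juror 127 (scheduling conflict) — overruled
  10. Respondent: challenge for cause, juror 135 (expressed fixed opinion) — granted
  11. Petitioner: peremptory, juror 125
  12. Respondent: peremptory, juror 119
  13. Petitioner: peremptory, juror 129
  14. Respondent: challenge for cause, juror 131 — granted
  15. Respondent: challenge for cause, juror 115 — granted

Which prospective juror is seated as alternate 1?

Removed: #110, #112, #113, #114, #115, #119, #120, #125, #129, #130, #131, #134, #135. (#127 stays — for-cause denied.)
Seating in order: seats 1–12 → #111, #116, #117, #118, #121, #122, #123, #124, #126, #127, #128, #132; alternates → #133.
So alternate 1 is #133.

133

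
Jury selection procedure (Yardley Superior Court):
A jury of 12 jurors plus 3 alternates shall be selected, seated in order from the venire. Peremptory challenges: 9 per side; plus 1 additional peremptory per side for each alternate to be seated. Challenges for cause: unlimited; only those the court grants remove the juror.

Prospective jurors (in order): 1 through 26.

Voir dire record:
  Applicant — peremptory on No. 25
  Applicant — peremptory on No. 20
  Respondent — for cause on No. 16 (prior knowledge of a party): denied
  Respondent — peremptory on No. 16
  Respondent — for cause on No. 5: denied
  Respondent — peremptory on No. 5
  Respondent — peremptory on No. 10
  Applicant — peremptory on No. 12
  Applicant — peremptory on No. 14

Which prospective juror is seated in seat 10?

13

Removed: #5, #10, #12, #14, #16, #20, #25.
Seating in order: seats 1–12 → #1, #2, #3, #4, #6, #7, #8, #9, #11, #13, #15, #17; alternates → #18, #19, #21.
So seat 10 is #13.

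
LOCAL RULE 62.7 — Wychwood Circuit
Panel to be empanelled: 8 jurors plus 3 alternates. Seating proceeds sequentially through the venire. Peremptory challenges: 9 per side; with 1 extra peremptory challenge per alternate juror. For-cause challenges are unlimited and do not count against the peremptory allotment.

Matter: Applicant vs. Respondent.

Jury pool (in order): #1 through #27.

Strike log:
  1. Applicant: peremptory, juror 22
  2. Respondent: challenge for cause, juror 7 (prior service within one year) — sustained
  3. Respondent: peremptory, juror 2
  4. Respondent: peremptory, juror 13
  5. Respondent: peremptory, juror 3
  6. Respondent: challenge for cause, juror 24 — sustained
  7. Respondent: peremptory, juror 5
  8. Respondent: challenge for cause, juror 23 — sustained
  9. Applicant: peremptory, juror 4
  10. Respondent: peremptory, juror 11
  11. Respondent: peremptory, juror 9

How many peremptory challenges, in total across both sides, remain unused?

16

Applicant allotment: 9 base + 1 × 3 alternates = 12. Respondent allotment: 9 base + 1 × 3 alternates = 12.
Applicant peremptories used: #22, #4 — 2.
Respondent peremptories used: #2, #13, #3, #5, #11, #9 — 6 (for-cause on #7, #24, #23 don't count).
Remaining: (12 − 2) + (12 − 6) = 16.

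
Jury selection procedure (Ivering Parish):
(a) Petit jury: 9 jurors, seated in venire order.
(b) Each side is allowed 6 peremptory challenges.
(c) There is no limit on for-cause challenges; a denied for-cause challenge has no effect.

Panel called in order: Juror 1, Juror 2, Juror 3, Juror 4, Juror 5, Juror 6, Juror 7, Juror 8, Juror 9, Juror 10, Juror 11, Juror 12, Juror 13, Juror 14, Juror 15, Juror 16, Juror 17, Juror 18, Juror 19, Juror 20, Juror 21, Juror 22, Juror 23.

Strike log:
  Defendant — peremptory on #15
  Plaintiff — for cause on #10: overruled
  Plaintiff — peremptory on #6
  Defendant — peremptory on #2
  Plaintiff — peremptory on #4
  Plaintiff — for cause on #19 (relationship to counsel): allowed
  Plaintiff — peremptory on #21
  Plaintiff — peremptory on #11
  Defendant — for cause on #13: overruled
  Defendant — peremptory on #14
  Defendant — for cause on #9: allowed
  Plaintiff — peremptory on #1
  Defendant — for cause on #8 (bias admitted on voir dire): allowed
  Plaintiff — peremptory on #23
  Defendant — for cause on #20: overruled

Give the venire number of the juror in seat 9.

Removed: #1, #2, #4, #6, #8, #9, #11, #14, #15, #19, #21, #23. (#10, #13, #20 stay — for-cause denied.)
Seating in order: seats 1–9 → #3, #5, #7, #10, #12, #13, #16, #17, #18.
So seat 9 is #18.

18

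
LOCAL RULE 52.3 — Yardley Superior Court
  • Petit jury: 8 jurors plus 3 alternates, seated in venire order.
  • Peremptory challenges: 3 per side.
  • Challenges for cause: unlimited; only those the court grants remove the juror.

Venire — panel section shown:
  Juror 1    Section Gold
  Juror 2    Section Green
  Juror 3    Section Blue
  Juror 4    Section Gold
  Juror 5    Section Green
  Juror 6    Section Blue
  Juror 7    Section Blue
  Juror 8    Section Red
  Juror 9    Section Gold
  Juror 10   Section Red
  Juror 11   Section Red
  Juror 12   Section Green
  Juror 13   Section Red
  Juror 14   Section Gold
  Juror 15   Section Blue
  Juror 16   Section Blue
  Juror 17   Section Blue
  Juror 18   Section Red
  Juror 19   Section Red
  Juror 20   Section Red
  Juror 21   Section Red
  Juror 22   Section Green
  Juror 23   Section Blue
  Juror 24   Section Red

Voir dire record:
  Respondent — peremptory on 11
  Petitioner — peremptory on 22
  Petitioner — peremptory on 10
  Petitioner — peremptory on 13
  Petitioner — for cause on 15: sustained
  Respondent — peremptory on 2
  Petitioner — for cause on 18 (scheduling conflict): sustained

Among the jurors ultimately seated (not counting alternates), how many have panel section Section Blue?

3

Removed: #2, #10, #11, #13, #15, #18, #22.
Seated jurors 1–8: #1, #3, #4, #5, #6, #7, #8, #9 (alternates #12, #14, #16 not counted).
Of those, in Section Blue: #3, #6, #7 → 3.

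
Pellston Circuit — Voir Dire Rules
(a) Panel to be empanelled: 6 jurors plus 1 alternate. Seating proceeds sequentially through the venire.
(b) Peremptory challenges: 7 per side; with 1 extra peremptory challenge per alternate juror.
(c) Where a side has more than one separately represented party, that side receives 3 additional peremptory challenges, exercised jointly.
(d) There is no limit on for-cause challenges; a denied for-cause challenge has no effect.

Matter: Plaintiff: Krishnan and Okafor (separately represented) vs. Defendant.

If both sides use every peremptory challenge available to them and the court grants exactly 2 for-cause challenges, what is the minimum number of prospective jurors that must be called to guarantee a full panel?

28

Seats to fill: 6 + 1 alternates = 7.
Peremptories — Plaintiff: 7 + 1×1 + 3 = 11; Defendant: 7 + 1×1 = 8; total 19.
For-cause removals: 2.
Minimum venire: 7 + 19 + 2 = 28.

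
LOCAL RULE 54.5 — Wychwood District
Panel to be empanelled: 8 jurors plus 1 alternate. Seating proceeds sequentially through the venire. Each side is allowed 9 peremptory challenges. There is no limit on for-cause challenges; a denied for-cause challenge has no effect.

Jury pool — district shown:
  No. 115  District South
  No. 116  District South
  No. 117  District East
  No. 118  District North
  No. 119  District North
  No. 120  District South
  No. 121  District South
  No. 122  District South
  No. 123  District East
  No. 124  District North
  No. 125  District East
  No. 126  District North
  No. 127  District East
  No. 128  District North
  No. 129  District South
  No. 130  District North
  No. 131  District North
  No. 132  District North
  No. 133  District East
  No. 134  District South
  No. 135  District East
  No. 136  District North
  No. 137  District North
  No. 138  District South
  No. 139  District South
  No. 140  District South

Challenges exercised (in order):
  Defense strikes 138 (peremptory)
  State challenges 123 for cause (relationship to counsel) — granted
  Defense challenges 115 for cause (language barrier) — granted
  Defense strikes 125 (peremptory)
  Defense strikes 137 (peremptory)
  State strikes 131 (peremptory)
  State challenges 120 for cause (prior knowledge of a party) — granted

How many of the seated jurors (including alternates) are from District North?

4

Removed: #115, #120, #123, #125, #131, #137, #138.
Seated (9 incl. alternates): #116, #117, #118, #119, #121, #122, #124, #126, #127.
Of those, in District North: #118, #119, #124, #126 → 4.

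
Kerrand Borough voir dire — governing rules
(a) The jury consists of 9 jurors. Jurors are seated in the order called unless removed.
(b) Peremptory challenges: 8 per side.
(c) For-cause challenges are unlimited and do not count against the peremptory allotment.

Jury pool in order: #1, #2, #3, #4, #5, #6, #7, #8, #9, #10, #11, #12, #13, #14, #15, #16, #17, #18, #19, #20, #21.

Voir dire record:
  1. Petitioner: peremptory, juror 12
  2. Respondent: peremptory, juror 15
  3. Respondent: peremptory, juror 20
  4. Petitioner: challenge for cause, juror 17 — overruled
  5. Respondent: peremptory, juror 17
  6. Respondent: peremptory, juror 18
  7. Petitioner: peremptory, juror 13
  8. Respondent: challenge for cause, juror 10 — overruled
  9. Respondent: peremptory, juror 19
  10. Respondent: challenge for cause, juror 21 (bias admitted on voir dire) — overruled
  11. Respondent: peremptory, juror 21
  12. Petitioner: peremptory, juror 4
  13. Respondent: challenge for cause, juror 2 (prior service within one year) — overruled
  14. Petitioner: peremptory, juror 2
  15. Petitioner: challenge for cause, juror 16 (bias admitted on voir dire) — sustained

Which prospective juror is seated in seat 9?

11

Removed: #2, #4, #12, #13, #15, #16, #17, #18, #19, #20, #21. (#10 stays — for-cause denied.)
Seating in order: seats 1–9 → #1, #3, #5, #6, #7, #8, #9, #10, #11.
So seat 9 is #11.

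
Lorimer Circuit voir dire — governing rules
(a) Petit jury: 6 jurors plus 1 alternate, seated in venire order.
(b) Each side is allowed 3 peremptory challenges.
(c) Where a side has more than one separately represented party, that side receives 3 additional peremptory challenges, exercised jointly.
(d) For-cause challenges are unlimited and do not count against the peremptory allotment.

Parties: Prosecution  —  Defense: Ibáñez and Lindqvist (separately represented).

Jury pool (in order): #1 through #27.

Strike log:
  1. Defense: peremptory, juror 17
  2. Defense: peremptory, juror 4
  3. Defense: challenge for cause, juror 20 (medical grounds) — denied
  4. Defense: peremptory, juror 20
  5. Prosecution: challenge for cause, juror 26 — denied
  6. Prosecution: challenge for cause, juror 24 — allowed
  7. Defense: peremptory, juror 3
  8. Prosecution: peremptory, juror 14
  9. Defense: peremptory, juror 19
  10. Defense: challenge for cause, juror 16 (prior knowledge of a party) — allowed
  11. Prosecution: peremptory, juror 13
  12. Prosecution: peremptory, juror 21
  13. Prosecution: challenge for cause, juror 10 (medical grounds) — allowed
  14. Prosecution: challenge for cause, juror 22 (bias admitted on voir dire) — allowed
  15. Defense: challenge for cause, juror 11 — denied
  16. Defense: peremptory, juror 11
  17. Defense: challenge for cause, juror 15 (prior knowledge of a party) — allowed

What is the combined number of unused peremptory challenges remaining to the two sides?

Prosecution allotment: 3. Defense allotment: 3 base + 3 multi-party = 6.
Prosecution peremptories used: #14, #13, #21 — 3 (for-cause on #26, #24, #10, #22 don't count).
Defense peremptories used: #17, #4, #20, #3, #19, #11 — 6 (for-cause on #20, #16, #11, #15 don't count).
Remaining: (3 − 3) + (6 − 6) = 0.

0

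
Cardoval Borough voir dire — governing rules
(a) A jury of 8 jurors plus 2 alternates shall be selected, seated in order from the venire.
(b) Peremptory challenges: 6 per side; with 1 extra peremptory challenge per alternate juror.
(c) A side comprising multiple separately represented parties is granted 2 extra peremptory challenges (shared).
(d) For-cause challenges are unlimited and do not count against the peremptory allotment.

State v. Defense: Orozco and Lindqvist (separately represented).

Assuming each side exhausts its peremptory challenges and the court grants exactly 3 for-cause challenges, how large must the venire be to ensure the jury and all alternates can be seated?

31

Seats to fill: 8 + 2 alternates = 10.
Peremptories — State: 6 + 1×2 = 8; Defense: 6 + 1×2 + 2 = 10; total 18.
For-cause removals: 3.
Minimum venire: 10 + 18 + 3 = 31.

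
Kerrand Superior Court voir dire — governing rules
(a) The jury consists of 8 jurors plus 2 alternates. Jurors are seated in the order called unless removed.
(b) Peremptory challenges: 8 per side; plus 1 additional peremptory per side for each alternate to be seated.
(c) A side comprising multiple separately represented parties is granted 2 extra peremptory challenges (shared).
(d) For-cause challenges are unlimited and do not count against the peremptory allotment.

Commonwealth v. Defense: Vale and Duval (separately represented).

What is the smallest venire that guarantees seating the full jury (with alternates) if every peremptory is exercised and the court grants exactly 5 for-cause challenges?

Seats to fill: 8 + 2 alternates = 10.
Peremptories — Commonwealth: 8 + 1×2 = 10; Defense: 8 + 1×2 + 2 = 12; total 22.
For-cause removals: 5.
Minimum venire: 10 + 22 + 5 = 37.

37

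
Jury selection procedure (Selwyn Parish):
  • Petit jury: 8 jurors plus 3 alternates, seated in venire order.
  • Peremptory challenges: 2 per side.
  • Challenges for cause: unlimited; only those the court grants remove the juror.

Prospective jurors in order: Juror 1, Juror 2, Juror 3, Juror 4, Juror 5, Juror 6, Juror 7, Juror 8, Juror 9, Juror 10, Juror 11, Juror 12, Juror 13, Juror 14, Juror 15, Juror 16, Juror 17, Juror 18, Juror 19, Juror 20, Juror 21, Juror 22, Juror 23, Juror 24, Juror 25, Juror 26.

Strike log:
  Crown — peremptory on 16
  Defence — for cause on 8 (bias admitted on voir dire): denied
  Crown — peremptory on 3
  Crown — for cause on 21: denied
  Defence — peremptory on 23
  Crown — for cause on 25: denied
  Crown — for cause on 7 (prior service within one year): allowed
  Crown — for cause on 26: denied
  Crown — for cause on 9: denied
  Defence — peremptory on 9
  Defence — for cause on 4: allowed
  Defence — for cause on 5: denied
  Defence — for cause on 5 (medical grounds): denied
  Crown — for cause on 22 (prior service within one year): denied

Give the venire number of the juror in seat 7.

Removed: #3, #4, #7, #9, #16, #23. (#5, #8, #21, #22, #25, #26 stay — for-cause denied.)
Seating in order: seats 1–8 → #1, #2, #5, #6, #8, #10, #11, #12; alternates → #13, #14, #15.
So seat 7 is #11.

11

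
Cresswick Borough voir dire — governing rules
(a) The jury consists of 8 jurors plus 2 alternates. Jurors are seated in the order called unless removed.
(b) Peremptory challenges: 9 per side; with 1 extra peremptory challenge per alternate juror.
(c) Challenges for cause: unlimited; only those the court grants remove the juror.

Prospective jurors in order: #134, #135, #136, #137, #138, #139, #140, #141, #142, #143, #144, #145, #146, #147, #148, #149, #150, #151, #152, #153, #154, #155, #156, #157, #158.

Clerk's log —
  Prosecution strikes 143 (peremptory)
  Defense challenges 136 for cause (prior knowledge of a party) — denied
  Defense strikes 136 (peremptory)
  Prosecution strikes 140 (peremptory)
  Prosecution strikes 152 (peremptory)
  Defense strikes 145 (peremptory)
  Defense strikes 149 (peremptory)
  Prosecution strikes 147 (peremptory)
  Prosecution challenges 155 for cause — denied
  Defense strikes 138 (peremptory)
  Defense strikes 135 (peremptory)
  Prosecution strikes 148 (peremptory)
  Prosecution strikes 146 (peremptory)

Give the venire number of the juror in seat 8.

Removed: #135, #136, #138, #140, #143, #145, #146, #147, #148, #149, #152. (#155 stays — for-cause denied.)
Seating in order: seats 1–8 → #134, #137, #139, #141, #142, #144, #150, #151; alternates → #153, #154.
So seat 8 is #151.

151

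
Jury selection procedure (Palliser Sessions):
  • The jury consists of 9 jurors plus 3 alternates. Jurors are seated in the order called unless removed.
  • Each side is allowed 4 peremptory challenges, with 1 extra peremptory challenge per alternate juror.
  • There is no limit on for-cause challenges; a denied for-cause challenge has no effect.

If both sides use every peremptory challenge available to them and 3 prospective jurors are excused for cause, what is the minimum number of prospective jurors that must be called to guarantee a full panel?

Seats to fill: 9 + 3 alternates = 12.
Peremptories: 4 + 1×3 = 7 per side × 2 sides = 14.
For-cause removals: 3.
Minimum venire: 12 + 14 + 3 = 29.

29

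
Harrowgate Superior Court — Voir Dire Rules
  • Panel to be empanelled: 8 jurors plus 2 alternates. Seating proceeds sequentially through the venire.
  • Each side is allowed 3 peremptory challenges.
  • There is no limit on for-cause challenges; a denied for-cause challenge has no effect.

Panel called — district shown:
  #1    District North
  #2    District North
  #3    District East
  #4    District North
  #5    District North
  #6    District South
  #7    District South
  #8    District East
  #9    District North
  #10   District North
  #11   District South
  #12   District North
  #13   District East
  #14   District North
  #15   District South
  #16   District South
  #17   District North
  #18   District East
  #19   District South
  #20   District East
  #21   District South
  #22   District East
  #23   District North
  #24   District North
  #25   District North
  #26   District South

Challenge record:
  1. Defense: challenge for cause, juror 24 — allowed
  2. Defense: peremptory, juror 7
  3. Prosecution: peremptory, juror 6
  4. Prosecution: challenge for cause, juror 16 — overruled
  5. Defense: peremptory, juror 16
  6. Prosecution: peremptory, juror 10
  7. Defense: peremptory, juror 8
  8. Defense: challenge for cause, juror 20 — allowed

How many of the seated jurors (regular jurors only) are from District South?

Removed: #6, #7, #8, #10, #16, #20, #24.
Seated jurors 1–8: #1, #2, #3, #4, #5, #9, #11, #12 (alternates #13, #14 not counted).
Of those, in District South: #11 → 1.

1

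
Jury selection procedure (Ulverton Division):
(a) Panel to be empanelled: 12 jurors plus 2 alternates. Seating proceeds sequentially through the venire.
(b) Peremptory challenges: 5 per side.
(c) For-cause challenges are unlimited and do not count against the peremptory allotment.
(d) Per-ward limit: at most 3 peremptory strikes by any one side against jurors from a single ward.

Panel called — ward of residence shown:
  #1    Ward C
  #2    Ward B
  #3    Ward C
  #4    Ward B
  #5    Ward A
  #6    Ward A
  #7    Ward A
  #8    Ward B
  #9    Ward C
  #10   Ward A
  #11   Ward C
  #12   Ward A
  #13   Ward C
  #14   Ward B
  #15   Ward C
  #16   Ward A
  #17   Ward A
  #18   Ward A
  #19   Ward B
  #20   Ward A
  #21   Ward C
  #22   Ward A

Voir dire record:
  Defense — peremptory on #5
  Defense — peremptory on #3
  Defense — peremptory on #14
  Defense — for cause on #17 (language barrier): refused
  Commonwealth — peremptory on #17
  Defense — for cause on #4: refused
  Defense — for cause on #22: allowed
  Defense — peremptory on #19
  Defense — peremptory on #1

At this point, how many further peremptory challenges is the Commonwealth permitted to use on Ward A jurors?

Commonwealth peremptories so far: #17 — 1 of 5 used, 4 left overall.
Against Ward A: #17 — 1 used; per-ward cap 3 leaves 2.
Binding limit: min(4, 2) = 2.

2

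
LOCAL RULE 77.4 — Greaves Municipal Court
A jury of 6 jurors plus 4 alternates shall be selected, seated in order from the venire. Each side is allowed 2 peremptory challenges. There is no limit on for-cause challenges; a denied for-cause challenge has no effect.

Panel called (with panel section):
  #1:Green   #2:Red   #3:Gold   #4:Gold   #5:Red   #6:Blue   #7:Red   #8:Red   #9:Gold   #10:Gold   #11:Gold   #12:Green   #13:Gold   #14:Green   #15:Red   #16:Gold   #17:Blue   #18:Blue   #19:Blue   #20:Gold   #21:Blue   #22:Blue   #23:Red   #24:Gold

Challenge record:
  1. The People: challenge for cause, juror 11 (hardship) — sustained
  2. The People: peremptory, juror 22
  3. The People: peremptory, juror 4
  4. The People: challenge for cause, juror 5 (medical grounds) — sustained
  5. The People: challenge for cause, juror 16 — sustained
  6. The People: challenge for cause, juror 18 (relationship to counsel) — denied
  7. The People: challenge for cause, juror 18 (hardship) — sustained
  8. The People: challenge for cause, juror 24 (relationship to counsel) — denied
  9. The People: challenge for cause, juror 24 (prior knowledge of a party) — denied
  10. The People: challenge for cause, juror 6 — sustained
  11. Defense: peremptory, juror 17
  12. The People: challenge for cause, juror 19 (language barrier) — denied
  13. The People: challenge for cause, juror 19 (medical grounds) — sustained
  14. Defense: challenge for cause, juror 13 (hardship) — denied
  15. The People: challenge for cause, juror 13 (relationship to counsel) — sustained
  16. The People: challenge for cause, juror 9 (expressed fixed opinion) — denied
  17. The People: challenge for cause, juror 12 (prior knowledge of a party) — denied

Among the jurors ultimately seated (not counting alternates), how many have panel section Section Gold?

Removed: #4, #5, #6, #11, #13, #16, #17, #18, #19, #22.
Seated jurors 1–6: #1, #2, #3, #7, #8, #9 (alternates #10, #12, #14, #15 not counted).
Of those, in Section Gold: #3, #9 → 2.

2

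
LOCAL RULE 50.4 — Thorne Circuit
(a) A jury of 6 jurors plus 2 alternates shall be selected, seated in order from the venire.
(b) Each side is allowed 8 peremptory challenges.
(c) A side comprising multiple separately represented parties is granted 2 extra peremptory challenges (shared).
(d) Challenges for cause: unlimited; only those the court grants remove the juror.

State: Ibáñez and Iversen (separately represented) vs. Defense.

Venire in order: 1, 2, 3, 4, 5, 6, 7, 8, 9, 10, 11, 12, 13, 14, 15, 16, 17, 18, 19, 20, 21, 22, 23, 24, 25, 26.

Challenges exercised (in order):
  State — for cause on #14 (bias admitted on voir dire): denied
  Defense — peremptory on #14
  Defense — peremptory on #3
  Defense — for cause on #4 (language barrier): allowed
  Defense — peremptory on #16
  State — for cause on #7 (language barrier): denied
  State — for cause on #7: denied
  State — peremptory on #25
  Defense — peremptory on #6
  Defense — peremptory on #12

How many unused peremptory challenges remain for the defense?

Defense allotment: 8.
Defense peremptories used: #14, #3, #16, #6, #12 — 5 (the for-cause on #4 doesn't count).
Remaining: 8 − 5 = 3.

3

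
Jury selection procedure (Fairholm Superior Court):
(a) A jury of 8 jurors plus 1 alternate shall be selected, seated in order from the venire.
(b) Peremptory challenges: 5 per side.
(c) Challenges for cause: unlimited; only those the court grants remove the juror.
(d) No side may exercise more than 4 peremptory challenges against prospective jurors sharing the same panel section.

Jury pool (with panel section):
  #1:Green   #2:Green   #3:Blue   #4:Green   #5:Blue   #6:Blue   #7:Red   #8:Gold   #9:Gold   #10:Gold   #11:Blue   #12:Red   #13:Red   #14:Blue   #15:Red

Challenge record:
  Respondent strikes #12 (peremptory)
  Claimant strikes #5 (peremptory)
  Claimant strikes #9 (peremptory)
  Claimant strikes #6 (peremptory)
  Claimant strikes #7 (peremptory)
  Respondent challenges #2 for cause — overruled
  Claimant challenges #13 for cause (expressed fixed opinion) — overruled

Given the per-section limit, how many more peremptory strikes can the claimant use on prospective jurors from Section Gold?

Claimant peremptories so far: #5, #9, #6, #7 — 4 of 5 used, 1 left overall.
Against Section Gold: #9 — 1 used; per-section cap 4 leaves 3.
Binding limit: min(1, 3) = 1.

1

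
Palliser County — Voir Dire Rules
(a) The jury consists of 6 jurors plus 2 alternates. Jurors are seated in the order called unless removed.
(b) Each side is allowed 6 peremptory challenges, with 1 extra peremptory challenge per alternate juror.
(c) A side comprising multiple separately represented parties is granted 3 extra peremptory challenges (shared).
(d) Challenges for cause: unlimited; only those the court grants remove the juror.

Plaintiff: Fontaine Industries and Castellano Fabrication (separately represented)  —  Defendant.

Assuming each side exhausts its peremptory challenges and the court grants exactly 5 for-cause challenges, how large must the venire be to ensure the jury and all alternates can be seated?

Seats to fill: 6 + 2 alternates = 8.
Peremptories — Plaintiff: 6 + 1×2 + 3 = 11; Defendant: 6 + 1×2 = 8; total 19.
For-cause removals: 5.
Minimum venire: 8 + 19 + 5 = 32.

32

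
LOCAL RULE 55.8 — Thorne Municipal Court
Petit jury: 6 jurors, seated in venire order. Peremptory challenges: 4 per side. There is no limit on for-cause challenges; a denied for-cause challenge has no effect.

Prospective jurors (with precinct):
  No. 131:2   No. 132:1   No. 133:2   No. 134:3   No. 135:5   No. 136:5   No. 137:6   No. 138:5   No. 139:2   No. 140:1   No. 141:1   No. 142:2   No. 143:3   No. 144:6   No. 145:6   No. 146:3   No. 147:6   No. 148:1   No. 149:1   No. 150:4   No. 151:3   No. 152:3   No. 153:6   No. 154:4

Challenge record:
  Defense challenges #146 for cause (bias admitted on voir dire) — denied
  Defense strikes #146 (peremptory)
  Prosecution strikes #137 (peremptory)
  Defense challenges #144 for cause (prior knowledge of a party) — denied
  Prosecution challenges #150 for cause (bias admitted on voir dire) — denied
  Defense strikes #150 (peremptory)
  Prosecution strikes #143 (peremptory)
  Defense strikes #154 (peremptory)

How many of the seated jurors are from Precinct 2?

2

Removed: #137, #143, #146, #150, #154.
Seated jurors 1–6: #131, #132, #133, #134, #135, #136.
Of those, in Precinct 2: #131, #133 → 2.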